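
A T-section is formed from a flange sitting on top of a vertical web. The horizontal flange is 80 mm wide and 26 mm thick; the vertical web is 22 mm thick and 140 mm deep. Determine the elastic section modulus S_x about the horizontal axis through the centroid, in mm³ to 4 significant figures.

Split into non-overlapping primitives; take the origin at the lower-left of the bounding box.
Flange: 80 × 26, A = 2 080 mm², y = 153 mm, Ī = 117 173 mm⁴.
Web: 22 × 140, A = 3 080 mm², y = 70 mm, Ī = 5 030 667 mm⁴.
Centroid: ȳ = ΣA·y / ΣA = 103.457 mm.
Transfer each piece to the horizontal axis through the centroid using Ī + A·d² with d = y − 103.457:
  flange: d = 49.5426 mm → contributes +5 222 477 mm⁴
  web: d = -33.4574 mm → contributes +8 478 404 mm⁴
Total I = 13 700 881 mm⁴.
Extreme fibre distance c = 103.457 mm; S = I/c = 132 430 mm³.

S_x ≈ 1.324 × 10⁵ mm³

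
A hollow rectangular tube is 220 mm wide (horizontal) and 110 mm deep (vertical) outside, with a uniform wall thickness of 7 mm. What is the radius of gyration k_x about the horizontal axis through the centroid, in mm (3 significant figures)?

k_x ≈ 45.6 mm

Treat the section as a set of non-overlapping primitives; coordinates are from the bounding-box lower-left.
Outer rectangle: 220 × 110, A = 24 200 mm², y = 55 mm, Ī = 24 401 667 mm⁴.
Inner void (subtracted): 206 × 96, A = 19 776 mm², y = 55 mm, Ī = 15 187 968 mm⁴.
By symmetry the centroid is at mid-height, ȳ = 55 mm.
All pieces are centred on the horizontal axis through the centroid, so I = ΣĪ (holes subtracted) = 9 213 699 mm⁴.
Radius of gyration: k = √(I/A) = √(9 213 699 / 4 424) = 45.636 mm.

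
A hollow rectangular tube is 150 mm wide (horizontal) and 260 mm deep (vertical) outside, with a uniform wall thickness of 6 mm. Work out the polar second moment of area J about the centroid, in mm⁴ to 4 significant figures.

J ≈ 6.310 × 10⁷ mm⁴

Treat the section as a set of non-overlapping primitives; coordinates are from the bounding-box lower-left.
Outer rectangle: 150 × 260, A = 39 000 mm², y = 130 mm, Ī = 219 700 000 mm⁴.
Inner void (subtracted): 138 × 248, A = 34 224 mm², y = 130 mm, Ī = 175 409 408 mm⁴.
By symmetry the centroid is at mid-height, ȳ = 130 mm.
All pieces are centred on the centroidal x-axis, so I = ΣĪ (holes subtracted) = 44 290 592 mm⁴.
Repeating about the centroidal y-axis gives I_y = 18 811 512 mm⁴.
Polar second moment: J = I_x + I_y = 63 102 104 mm⁴.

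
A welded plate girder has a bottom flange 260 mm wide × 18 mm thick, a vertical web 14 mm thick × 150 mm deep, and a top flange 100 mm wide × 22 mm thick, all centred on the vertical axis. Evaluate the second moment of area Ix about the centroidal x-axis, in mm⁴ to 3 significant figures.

Ix ≈ 4.88 × 10⁷ mm⁴

Split into non-overlapping primitives; take the origin at the lower-left of the bounding box.
Bottom plate: 260 × 18, A = 4 680 mm², y = 9 mm, Ī = 126 360 mm⁴.
Web plate: 14 × 150, A = 2 100 mm², y = 93 mm, Ī = 3 937 500 mm⁴.
Top plate: 100 × 22, A = 2 200 mm², y = 179 mm, Ī = 88 733 mm⁴.
Centroid: ȳ = ΣA·y / ΣA = 70.292 mm.
Transfer each piece to the centroidal x-axis using Ī + A·d² with d = y − 70.292:
  bottom plate: d = -61.292 mm → contributes +17 707 621 mm⁴
  web plate: d = 22.708 mm → contributes +5 020 395 mm⁴
  top plate: d = 108.71 mm → contributes +26 087 193 mm⁴
Total I = 48 815 209 mm⁴.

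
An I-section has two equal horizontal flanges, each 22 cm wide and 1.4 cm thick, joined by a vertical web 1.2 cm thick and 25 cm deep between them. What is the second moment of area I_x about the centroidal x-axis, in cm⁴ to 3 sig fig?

Break the section into simple shapes (no overlaps), measuring from the bottom-left corner of the bounding box.
Bottom flange: 22 × 1.4, A = 30.8 cm², y = 0.7 cm, Ī = 5.0307 cm⁴.
Web: 1.2 × 25, A = 30 cm², y = 13.9 cm, Ī = 1562.5 cm⁴.
Top flange: 22 × 1.4, A = 30.8 cm², y = 27.1 cm, Ī = 5.0307 cm⁴.
By symmetry the centroid is at mid-height, ȳ = 13.9 cm.
Transfer each piece to the centroidal x-axis using Ī + A·d² with d = y − 13.9:
  bottom flange: d = -13.2 cm → contributes +5371.6 cm⁴
  web: d = 0 cm → contributes +1562.5 cm⁴
  top flange: d = 13.2 cm → contributes +5371.6 cm⁴
Total I = 12 306 cm⁴.

I_x ≈ 1.23 × 10⁴ cm⁴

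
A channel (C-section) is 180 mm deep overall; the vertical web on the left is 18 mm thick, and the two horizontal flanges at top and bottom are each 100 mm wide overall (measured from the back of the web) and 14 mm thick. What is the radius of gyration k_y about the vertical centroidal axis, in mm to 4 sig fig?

Decompose the section into non-overlapping parts with the origin at the bottom-left of its bounding rectangle.
Web: 18 × 180, A = 3 240 mm², x = 9 mm, Ī = 87 480 mm⁴.
Top flange (beyond web): 82 × 14, A = 1 148 mm², x = 59 mm, Ī = 643 263 mm⁴.
Bottom flange (beyond web): 82 × 14, A = 1 148 mm², x = 59 mm, Ī = 643 263 mm⁴.
Centroid: x̄ = ΣA·x / ΣA = 29.737 mm.
Transfer each piece to the vertical centroidal axis using Ī + A·d² with d = x − 29.737:
  web: d = -20.737 mm → contributes +1 480 754 mm⁴
  top flange (beyond web): d = 29.263 mm → contributes +1 626 322 mm⁴
  bottom flange (beyond web): d = 29.263 mm → contributes +1 626 322 mm⁴
Total I = 4 733 398 mm⁴.
Radius of gyration: k = √(I/A) = √(4 733 398 / 5 536) = 29.2407 mm.

k_y ≈ 29.24 mm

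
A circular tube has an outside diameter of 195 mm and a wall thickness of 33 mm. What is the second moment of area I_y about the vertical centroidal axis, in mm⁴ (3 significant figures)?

Treat the section as a set of non-overlapping primitives; coordinates are from the bounding-box lower-left.
Outer circle: ⌀195, A = 29 865 mm², x = 97.5 mm, Ī = 70 975 481 mm⁴.
Bore (subtracted): ⌀129, A = 13 070 mm², x = 97.5 mm, Ī = 13 593 420 mm⁴.
By symmetry the centroid is at mid-width, x̄ = 97.5 mm.
All pieces are centred on the vertical centroidal axis, so I = ΣĪ (holes subtracted) = 57 382 061 mm⁴.

I_y ≈ 5.74 × 10⁷ mm⁴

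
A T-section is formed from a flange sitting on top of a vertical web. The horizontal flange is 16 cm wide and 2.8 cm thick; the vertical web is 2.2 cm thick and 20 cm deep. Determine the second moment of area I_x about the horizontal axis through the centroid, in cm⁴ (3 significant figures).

Treat the section as a set of non-overlapping primitives; coordinates are from the bounding-box lower-left.
Flange: 16 × 2.8, A = 44.8 cm², y = 21.4 cm, Ī = 29.269 cm⁴.
Web: 2.2 × 20, A = 44 cm², y = 10 cm, Ī = 1466.7 cm⁴.
Centroid: ȳ = ΣA·y / ΣA = 15.751 cm.
Transfer each piece to the horizontal axis through the centroid using Ī + A·d² with d = y − 15.751:
  flange: d = 5.6486 cm → contributes +1458.7 cm⁴
  web: d = -5.7514 cm → contributes +2922.1 cm⁴
Total I = 4380.8 cm⁴.

I_x ≈ 4380 cm⁴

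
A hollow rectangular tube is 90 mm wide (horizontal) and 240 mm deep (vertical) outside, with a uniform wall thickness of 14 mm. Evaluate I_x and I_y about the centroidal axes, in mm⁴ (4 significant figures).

I_x ≈ 5.445 × 10⁷ mm⁴, I_y ≈ 1.037 × 10⁷ mm⁴

Break the section into simple shapes (no overlaps), measuring from the bottom-left corner of the bounding box.
Outer rectangle: 90 × 240, A = 21 600 mm², y = 120 mm, Ī = 103 680 000 mm⁴.
Inner void (subtracted): 62 × 212, A = 13 144 mm², y = 120 mm, Ī = 49 228 661 mm⁴.
By symmetry the centroid is at mid-height, ȳ = 120 mm.
All pieces are centred on the centroidal x-axis, so I = ΣĪ (holes subtracted) = 54 451 339 mm⁴.
Repeating about the centroidal y-axis gives I_y = 10 369 539 mm⁴.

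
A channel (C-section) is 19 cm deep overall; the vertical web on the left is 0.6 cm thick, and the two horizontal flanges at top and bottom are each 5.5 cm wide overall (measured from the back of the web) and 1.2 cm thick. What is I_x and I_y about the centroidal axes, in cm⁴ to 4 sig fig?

I_x ≈ 1276 cm⁴, I_y ≈ 67.65 cm⁴

Treat the section as a set of non-overlapping primitives; coordinates are from the bounding-box lower-left.
Web: 0.6 × 19, A = 11.4 cm², y = 9.5 cm, Ī = 342.95 cm⁴.
Top flange (beyond web): 4.9 × 1.2, A = 5.88 cm², y = 18.4 cm, Ī = 0.7056 cm⁴.
Bottom flange (beyond web): 4.9 × 1.2, A = 5.88 cm², y = 0.6 cm, Ī = 0.7056 cm⁴.
By symmetry the centroid is at mid-height, ȳ = 9.5 cm.
Transfer each piece to the centroidal x-axis using Ī + A·d² with d = y − 9.5:
  web: d = 0 cm → contributes +342.95 cm⁴
  top flange (beyond web): d = 8.9 cm → contributes +466.46 cm⁴
  bottom flange (beyond web): d = -8.9 cm → contributes +466.46 cm⁴
Total I = 1275.87 cm⁴.
For the y-axis: x̄ = 1.69637 cm.
Repeating about the centroidal y-axis gives I_y = 67.6481 cm⁴.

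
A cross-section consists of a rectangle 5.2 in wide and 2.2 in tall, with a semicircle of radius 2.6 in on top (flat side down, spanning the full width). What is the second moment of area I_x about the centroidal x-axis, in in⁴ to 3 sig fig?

Split into non-overlapping primitives; take the origin at the lower-left of the bounding box.
Rectangular body: 5.2 × 2.2, A = 11.44 in², y = 1.1 in, Ī = 4.6141 in⁴.
Semicircular cap: semicircle r = 2.6, A = 10.619 in², y = 3.3035 in, Ī = 5.0156 in⁴.
Centroid: ȳ = ΣA·y / ΣA = 2.1607 in.
Transfer each piece to the centroidal x-axis using Ī + A·d² with d = y − 2.1607:
  rectangular body: d = -1.0607 in → contributes +17.485 in⁴
  semicircular cap: d = 1.1428 in → contributes +18.883 in⁴
Total I = 36.368 in⁴.

I_x ≈ 36.4 in⁴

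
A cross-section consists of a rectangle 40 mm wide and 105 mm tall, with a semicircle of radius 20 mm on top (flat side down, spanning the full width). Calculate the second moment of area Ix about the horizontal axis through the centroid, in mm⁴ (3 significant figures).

Split into non-overlapping primitives; take the origin at the lower-left of the bounding box.
Rectangular body: 40 × 105, A = 4 200 mm², y = 52.5 mm, Ī = 3 858 750 mm⁴.
Semicircular cap: semicircle r = 20, A = 628.32 mm², y = 113.49 mm, Ī = 17 561 mm⁴.
Centroid: ȳ = ΣA·y / ΣA = 60.437 mm.
Transfer each piece to the horizontal axis through the centroid using Ī + A·d² with d = y − 60.437:
  rectangular body: d = -7.9365 mm → contributes +4 123 301 mm⁴
  semicircular cap: d = 53.052 mm → contributes +1 785 956 mm⁴
Total I = 5 909 257 mm⁴.

Ix ≈ 5.91 × 10⁶ mm⁴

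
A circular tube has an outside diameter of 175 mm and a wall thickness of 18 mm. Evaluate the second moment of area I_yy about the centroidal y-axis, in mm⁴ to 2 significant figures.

Treat the section as a set of non-overlapping primitives; coordinates are from the bounding-box lower-left.
Outer circle: ⌀175, A = 24 053 mm², x = 87.5 mm, Ī = 46 038 598 mm⁴.
Bore (subtracted): ⌀139, A = 15 175 mm², x = 87.5 mm, Ī = 18 324 372 mm⁴.
By symmetry the centroid is at mid-width, x̄ = 87.5 mm.
All pieces are centred on the centroidal y-axis, so I = ΣĪ (holes subtracted) = 27 714 226 mm⁴.

I_yy ≈ 2.8 × 10⁷ mm⁴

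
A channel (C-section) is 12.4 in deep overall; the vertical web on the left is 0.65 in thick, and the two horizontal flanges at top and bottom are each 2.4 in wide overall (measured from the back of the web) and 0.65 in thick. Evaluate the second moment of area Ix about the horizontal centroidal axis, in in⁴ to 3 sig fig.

Split into non-overlapping primitives; take the origin at the lower-left of the bounding box.
Web: 0.65 × 12.4, A = 8.06 in², y = 6.2 in, Ī = 103.28 in⁴.
Top flange (beyond web): 1.75 × 0.65, A = 1.1375 in², y = 12.075 in, Ī = 0.040049 in⁴.
Bottom flange (beyond web): 1.75 × 0.65, A = 1.1375 in², y = 0.325 in, Ī = 0.040049 in⁴.
By symmetry the centroid is at mid-height, ȳ = 6.2 in.
Transfer each piece to the horizontal centroidal axis using Ī + A·d² with d = y − 6.2:
  web: d = 0 in → contributes +103.28 in⁴
  top flange (beyond web): d = 5.875 in → contributes +39.302 in⁴
  bottom flange (beyond web): d = -5.875 in → contributes +39.302 in⁴
Total I = 181.88 in⁴.

Ix ≈ 182 in⁴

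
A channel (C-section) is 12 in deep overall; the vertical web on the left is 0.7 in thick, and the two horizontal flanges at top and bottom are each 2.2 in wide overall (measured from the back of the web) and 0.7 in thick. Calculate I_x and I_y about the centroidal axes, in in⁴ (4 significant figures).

Break the section into simple shapes (no overlaps), measuring from the bottom-left corner of the bounding box.
Web: 0.7 × 12, A = 8.4 in², y = 6 in, Ī = 100.8 in⁴.
Top flange (beyond web): 1.5 × 0.7, A = 1.05 in², y = 11.65 in, Ī = 0.042875 in⁴.
Bottom flange (beyond web): 1.5 × 0.7, A = 1.05 in², y = 0.35 in, Ī = 0.042875 in⁴.
By symmetry the centroid is at mid-height, ȳ = 6 in.
Transfer each piece to the centroidal x-axis using Ī + A·d² with d = y − 6:
  web: d = 0 in → contributes +100.8 in⁴
  top flange (beyond web): d = 5.65 in → contributes +33.5615 in⁴
  bottom flange (beyond web): d = -5.65 in → contributes +33.5615 in⁴
Total I = 167.923 in⁴.
For the y-axis: x̄ = 0.57 in.
Repeating about the centroidal y-axis gives I_y = 2.76955 in⁴.

I_x ≈ 167.9 in⁴, I_y ≈ 2.770 in⁴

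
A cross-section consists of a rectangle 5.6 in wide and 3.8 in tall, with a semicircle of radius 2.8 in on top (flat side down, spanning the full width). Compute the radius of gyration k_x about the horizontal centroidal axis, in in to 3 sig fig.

k_x ≈ 1.78 in

Split into non-overlapping primitives; take the origin at the lower-left of the bounding box.
Rectangular body: 5.6 × 3.8, A = 21.28 in², y = 1.9 in, Ī = 25.607 in⁴.
Semicircular cap: semicircle r = 2.8, A = 12.315 in², y = 4.9884 in, Ī = 6.7463 in⁴.
Centroid: ȳ = ΣA·y / ΣA = 3.0321 in.
Transfer each piece to the horizontal centroidal axis using Ī + A·d² with d = y − 3.0321:
  rectangular body: d = -1.1321 in → contributes +52.881 in⁴
  semicircular cap: d = 1.9562 in → contributes +53.875 in⁴
Total I = 106.76 in⁴.
Radius of gyration: k = √(I/A) = √(106.76 / 33.595) = 1.7826 in.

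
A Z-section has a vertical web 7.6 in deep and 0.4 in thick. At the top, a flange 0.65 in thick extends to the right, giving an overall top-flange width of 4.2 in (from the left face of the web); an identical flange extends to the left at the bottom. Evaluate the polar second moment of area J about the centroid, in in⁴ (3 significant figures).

J ≈ 102 in⁴

Treat the section as a set of non-overlapping primitives; coordinates are from the bounding-box lower-left.
Web: 0.4 × 7.6, A = 3.04 in², y = 3.8 in, Ī = 14.633 in⁴.
Top flange (beyond web): 3.8 × 0.65, A = 2.47 in², y = 7.275 in, Ī = 0.086965 in⁴.
Bottom flange (beyond web): 3.8 × 0.65, A = 2.47 in², y = 0.325 in, Ī = 0.086965 in⁴.
Centroid: ȳ = ΣA·y / ΣA = 3.8 in.
Transfer each piece to the centroidal x-axis using Ī + A·d² with d = y − 3.8:
  web: d = 0 in → contributes +14.633 in⁴
  top flange (beyond web): d = 3.475 in → contributes +29.914 in⁴
  bottom flange (beyond web): d = -3.475 in → contributes +29.914 in⁴
Total I = 74.46 in⁴.
For the y-axis: x̄ = 4 in.
Repeating about the centroidal y-axis gives I_y = 27.77 in⁴.
Polar second moment: J = I_x + I_y = 102.23 in⁴.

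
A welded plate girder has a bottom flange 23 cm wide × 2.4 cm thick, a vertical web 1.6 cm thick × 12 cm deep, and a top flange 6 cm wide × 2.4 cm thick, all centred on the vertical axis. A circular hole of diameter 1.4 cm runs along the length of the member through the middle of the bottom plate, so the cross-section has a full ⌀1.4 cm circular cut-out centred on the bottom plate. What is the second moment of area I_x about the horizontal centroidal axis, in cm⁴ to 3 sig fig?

Split into non-overlapping primitives; take the origin at the lower-left of the bounding box.
Bottom plate: 23 × 2.4, A = 55.2 cm², y = 1.2 cm, Ī = 26.496 cm⁴.
Web plate: 1.6 × 12, A = 19.2 cm², y = 8.4 cm, Ī = 230.4 cm⁴.
Top plate: 6 × 2.4, A = 14.4 cm², y = 15.6 cm, Ī = 6.912 cm⁴.
Hole (subtracted): ⌀1.4, A = 1.5394 cm², y = 1.2 cm, Ī = 0.18857 cm⁴.
Centroid: ȳ = ΣA·y / ΣA = 5.1605 cm.
Transfer each piece to the horizontal centroidal axis using Ī + A·d² with d = y − 5.1605:
  bottom plate: d = -3.9605 cm → contributes +892.36 cm⁴
  web plate: d = 3.2395 cm → contributes +431.89 cm⁴
  top plate: d = 10.439 cm → contributes +1576.3 cm⁴
  hole: d = -3.9605 cm → contributes −24.335 cm⁴
Total I = 2876.2 cm⁴.

I_x ≈ 2880 cm⁴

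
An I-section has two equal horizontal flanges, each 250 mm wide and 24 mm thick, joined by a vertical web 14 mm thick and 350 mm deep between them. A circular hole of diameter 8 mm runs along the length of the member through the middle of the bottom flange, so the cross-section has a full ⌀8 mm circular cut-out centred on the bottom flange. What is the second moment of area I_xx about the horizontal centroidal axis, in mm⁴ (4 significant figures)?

I_xx ≈ 4.685 × 10⁸ mm⁴

Decompose the section into non-overlapping parts with the origin at the bottom-left of its bounding rectangle.
Bottom flange: 250 × 24, A = 6 000 mm², y = 12 mm, Ī = 288 000 mm⁴.
Web: 14 × 350, A = 4 900 mm², y = 199 mm, Ī = 50 020 833 mm⁴.
Top flange: 250 × 24, A = 6 000 mm², y = 386 mm, Ī = 288 000 mm⁴.
Hole (subtracted): ⌀8, A = 50.2655 mm², y = 12 mm, Ī = 201.062 mm⁴.
Centroid: ȳ = ΣA·y / ΣA = 199.558 mm.
Transfer each piece to the horizontal centroidal axis using Ī + A·d² with d = y − 199.558:
  bottom flange: d = -187.558 mm → contributes +211 355 685 mm⁴
  web: d = -0.557851 mm → contributes +50 022 358 mm⁴
  top flange: d = 186.442 mm → contributes +208 852 049 mm⁴
  hole: d = -187.558 mm → contributes −1 768 438 mm⁴
Total I = 468 461 655 mm⁴.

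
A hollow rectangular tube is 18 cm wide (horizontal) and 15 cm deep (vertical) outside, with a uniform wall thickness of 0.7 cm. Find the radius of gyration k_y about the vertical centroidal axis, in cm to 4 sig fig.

Break the section into simple shapes (no overlaps), measuring from the bottom-left corner of the bounding box.
Outer rectangle: 18 × 15, A = 270 cm², x = 9 cm, Ī = 7 290 cm⁴.
Inner void (subtracted): 16.6 × 13.6, A = 225.76 cm², x = 9 cm, Ī = 5184.2 cm⁴.
By symmetry the centroid is at mid-width, x̄ = 9 cm.
All pieces are centred on the vertical centroidal axis, so I = ΣĪ (holes subtracted) = 2105.8 cm⁴.
Radius of gyration: k = √(I/A) = √(2105.8 / 44.24) = 6.89923 cm.

k_y ≈ 6.899 cm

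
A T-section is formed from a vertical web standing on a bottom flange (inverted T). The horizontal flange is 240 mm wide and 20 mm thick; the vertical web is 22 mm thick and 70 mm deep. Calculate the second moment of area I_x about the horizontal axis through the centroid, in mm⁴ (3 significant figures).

I_x ≈ 3.15 × 10⁶ mm⁴

Decompose the section into non-overlapping parts with the origin at the bottom-left of its bounding rectangle.
Flange: 240 × 20, A = 4 800 mm², y = 10 mm, Ī = 160 000 mm⁴.
Web: 22 × 70, A = 1 540 mm², y = 55 mm, Ī = 628 833 mm⁴.
Centroid: ȳ = ΣA·y / ΣA = 20.931 mm.
Transfer each piece to the horizontal axis through the centroid using Ī + A·d² with d = y − 20.931:
  flange: d = -10.931 mm → contributes +733 494 mm⁴
  web: d = 34.069 mm → contributes +2 416 348 mm⁴
Total I = 3 149 843 mm⁴.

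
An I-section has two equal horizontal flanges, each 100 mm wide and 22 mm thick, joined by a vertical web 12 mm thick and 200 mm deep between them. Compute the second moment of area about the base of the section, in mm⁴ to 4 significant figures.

I_base ≈ 1.636 × 10⁸ mm⁴

Split into non-overlapping primitives; take the origin at the lower-left of the bounding box.
Bottom flange: 100 × 22, A = 2 200 mm², y = 11 mm, Ī = 88733.3 mm⁴.
Web: 12 × 200, A = 2 400 mm², y = 122 mm, Ī = 8 000 000 mm⁴.
Top flange: 100 × 22, A = 2 200 mm², y = 233 mm, Ī = 88733.3 mm⁴.
Transfer each piece to the bottom edge using Ī + A·d² with d = y − 0:
  bottom flange: d = 11 mm → contributes +354 933 mm⁴
  web: d = 122 mm → contributes +43 721 600 mm⁴
  top flange: d = 233 mm → contributes +119 524 533 mm⁴
Total I = 163 601 067 mm⁴.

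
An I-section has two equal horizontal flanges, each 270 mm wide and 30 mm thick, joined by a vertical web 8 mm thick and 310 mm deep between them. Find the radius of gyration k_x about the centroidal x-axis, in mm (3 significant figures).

k_x ≈ 162 mm

Treat the section as a set of non-overlapping primitives; coordinates are from the bounding-box lower-left.
Bottom flange: 270 × 30, A = 8 100 mm², y = 15 mm, Ī = 607 500 mm⁴.
Web: 8 × 310, A = 2 480 mm², y = 185 mm, Ī = 19 860 667 mm⁴.
Top flange: 270 × 30, A = 8 100 mm², y = 355 mm, Ī = 607 500 mm⁴.
By symmetry the centroid is at mid-height, ȳ = 185 mm.
Transfer each piece to the centroidal x-axis using Ī + A·d² with d = y − 185:
  bottom flange: d = -170 mm → contributes +234 697 500 mm⁴
  web: d = 0 mm → contributes +19 860 667 mm⁴
  top flange: d = 170 mm → contributes +234 697 500 mm⁴
Total I = 489 255 667 mm⁴.
Radius of gyration: k = √(I/A) = √(489 255 667 / 18 680) = 161.84 mm.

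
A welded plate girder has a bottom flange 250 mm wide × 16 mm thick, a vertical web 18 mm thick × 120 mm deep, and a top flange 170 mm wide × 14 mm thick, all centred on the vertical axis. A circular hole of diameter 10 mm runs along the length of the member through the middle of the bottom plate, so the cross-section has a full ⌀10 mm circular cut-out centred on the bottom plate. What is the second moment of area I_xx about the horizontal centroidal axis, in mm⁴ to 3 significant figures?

Break the section into simple shapes (no overlaps), measuring from the bottom-left corner of the bounding box.
Bottom plate: 250 × 16, A = 4 000 mm², y = 8 mm, Ī = 85 333 mm⁴.
Web plate: 18 × 120, A = 2 160 mm², y = 76 mm, Ī = 2 592 000 mm⁴.
Top plate: 170 × 14, A = 2 380 mm², y = 143 mm, Ī = 38 873 mm⁴.
Hole (subtracted): ⌀10, A = 78.54 mm², y = 8 mm, Ī = 490.87 mm⁴.
Centroid: ȳ = ΣA·y / ΣA = 63.331 mm.
Transfer each piece to the horizontal centroidal axis using Ī + A·d² with d = y − 63.331:
  bottom plate: d = -55.331 mm → contributes +12 331 356 mm⁴
  web plate: d = 12.669 mm → contributes +2 938 695 mm⁴
  top plate: d = 79.669 mm → contributes +15 145 137 mm⁴
  hole: d = -55.331 mm → contributes −240 941 mm⁴
Total I = 30 174 246 mm⁴.

I_xx ≈ 3.02 × 10⁷ mm⁴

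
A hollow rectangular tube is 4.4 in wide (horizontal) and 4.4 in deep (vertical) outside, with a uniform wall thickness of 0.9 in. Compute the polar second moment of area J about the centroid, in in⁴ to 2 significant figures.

Decompose the section into non-overlapping parts with the origin at the bottom-left of its bounding rectangle.
Outer rectangle: 4.4 × 4.4, A = 19.36 in², y = 2.2 in, Ī = 31.23 in⁴.
Inner void (subtracted): 2.6 × 2.6, A = 6.76 in², y = 2.2 in, Ī = 3.808 in⁴.
By symmetry the centroid is at mid-height, ȳ = 2.2 in.
All pieces are centred on the centroidal x-axis, so I = ΣĪ (holes subtracted) = 27.43 in⁴.
Repeating about the centroidal y-axis gives I_y = 27.43 in⁴.
Polar second moment: J = I_x + I_y = 54.85 in⁴.

J ≈ 55 in⁴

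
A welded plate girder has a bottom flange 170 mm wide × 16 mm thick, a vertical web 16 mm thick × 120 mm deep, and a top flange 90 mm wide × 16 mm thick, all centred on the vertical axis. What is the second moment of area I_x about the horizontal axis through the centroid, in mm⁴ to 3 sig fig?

I_x ≈ 2.04 × 10⁷ mm⁴

Break the section into simple shapes (no overlaps), measuring from the bottom-left corner of the bounding box.
Bottom plate: 170 × 16, A = 2 720 mm², y = 8 mm, Ī = 58 027 mm⁴.
Web plate: 16 × 120, A = 1 920 mm², y = 76 mm, Ī = 2 304 000 mm⁴.
Top plate: 90 × 16, A = 1 440 mm², y = 144 mm, Ī = 30 720 mm⁴.
Centroid: ȳ = ΣA·y / ΣA = 61.684 mm.
Transfer each piece to the horizontal axis through the centroid using Ī + A·d² with d = y − 61.684:
  bottom plate: d = -53.684 mm → contributes +7 897 052 mm⁴
  web plate: d = 14.316 mm → contributes +2 697 488 mm⁴
  top plate: d = 82.316 mm → contributes +9 788 000 mm⁴
Total I = 20 382 540 mm⁴.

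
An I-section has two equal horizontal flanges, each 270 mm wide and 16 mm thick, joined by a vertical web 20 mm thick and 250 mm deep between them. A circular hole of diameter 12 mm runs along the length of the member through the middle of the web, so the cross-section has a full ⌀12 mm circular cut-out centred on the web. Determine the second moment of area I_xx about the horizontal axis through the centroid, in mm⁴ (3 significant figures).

Decompose the section into non-overlapping parts with the origin at the bottom-left of its bounding rectangle.
Bottom flange: 270 × 16, A = 4 320 mm², y = 8 mm, Ī = 92 160 mm⁴.
Web: 20 × 250, A = 5 000 mm², y = 141 mm, Ī = 26 041 667 mm⁴.
Top flange: 270 × 16, A = 4 320 mm², y = 274 mm, Ī = 92 160 mm⁴.
Hole (subtracted): ⌀12, A = 113.1 mm², y = 141 mm, Ī = 1017.9 mm⁴.
By symmetry the centroid is at mid-height, ȳ = 141 mm.
Transfer each piece to the horizontal axis through the centroid using Ī + A·d² with d = y − 141:
  bottom flange: d = -133 mm → contributes +76 508 640 mm⁴
  web: d = 0 mm → contributes +26 041 667 mm⁴
  top flange: d = 133 mm → contributes +76 508 640 mm⁴
  hole: d = 0 mm → contributes −1017.9 mm⁴
Total I = 179 057 929 mm⁴.

I_xx ≈ 1.79 × 10⁸ mm⁴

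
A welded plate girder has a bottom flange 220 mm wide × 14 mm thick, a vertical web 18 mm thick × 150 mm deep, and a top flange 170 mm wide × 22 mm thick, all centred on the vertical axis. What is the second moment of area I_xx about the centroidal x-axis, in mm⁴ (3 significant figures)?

I_xx ≈ 5.31 × 10⁷ mm⁴

Split into non-overlapping primitives; take the origin at the lower-left of the bounding box.
Bottom plate: 220 × 14, A = 3 080 mm², y = 7 mm, Ī = 50 307 mm⁴.
Web plate: 18 × 150, A = 2 700 mm², y = 89 mm, Ī = 5 062 500 mm⁴.
Top plate: 170 × 22, A = 3 740 mm², y = 175 mm, Ī = 150 847 mm⁴.
Centroid: ȳ = ΣA·y / ΣA = 96.256 mm.
Transfer each piece to the centroidal x-axis using Ī + A·d² with d = y − 96.256:
  bottom plate: d = -89.256 mm → contributes +24 587 704 mm⁴
  web plate: d = -7.2563 mm → contributes +5 204 666 mm⁴
  top plate: d = 78.744 mm → contributes +23 340 978 mm⁴
Total I = 53 133 348 mm⁴.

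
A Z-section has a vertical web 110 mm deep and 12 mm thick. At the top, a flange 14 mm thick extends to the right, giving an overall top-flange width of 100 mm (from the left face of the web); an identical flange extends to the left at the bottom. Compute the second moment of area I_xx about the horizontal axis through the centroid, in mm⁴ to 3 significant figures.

I_xx ≈ 7.05 × 10⁶ mm⁴

Split into non-overlapping primitives; take the origin at the lower-left of the bounding box.
Web: 12 × 110, A = 1 320 mm², y = 55 mm, Ī = 1 331 000 mm⁴.
Top flange (beyond web): 88 × 14, A = 1 232 mm², y = 103 mm, Ī = 20 123 mm⁴.
Bottom flange (beyond web): 88 × 14, A = 1 232 mm², y = 7 mm, Ī = 20 123 mm⁴.
Centroid: ȳ = ΣA·y / ΣA = 55 mm.
Transfer each piece to the horizontal axis through the centroid using Ī + A·d² with d = y − 55:
  web: d = 0 mm → contributes +1 331 000 mm⁴
  top flange (beyond web): d = 48 mm → contributes +2 858 651 mm⁴
  bottom flange (beyond web): d = -48 mm → contributes +2 858 651 mm⁴
Total I = 7 048 301 mm⁴.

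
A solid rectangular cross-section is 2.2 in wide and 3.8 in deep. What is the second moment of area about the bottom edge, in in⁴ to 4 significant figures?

The section: 2.2 × 3.8, A = 8.36 in², y = 1.9 in, Ī = 10.0599 in⁴.
Transfer it to a horizontal axis along the bottom face using Ī + A·d² with d = y − 0:
  the section: d = 1.9 in → contributes +40.2395 in⁴
Total I = 40.2395 in⁴.

I_base ≈ 40.24 in⁴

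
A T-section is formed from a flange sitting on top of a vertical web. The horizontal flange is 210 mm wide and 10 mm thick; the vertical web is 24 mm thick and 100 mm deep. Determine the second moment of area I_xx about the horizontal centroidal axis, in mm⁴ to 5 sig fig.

Split into non-overlapping primitives; take the origin at the lower-left of the bounding box.
Flange: 210 × 10, A = 2 100 mm², y = 105 mm, Ī = 17 500 mm⁴.
Web: 24 × 100, A = 2 400 mm², y = 50 mm, Ī = 2 000 000 mm⁴.
Centroid: ȳ = ΣA·y / ΣA = 75.66667 mm.
Transfer each piece to the horizontal centroidal axis using Ī + A·d² with d = y − 75.66667:
  flange: d = 29.33333 mm → contributes +1 824 433 mm⁴
  web: d = -25.66667 mm → contributes +3 581 067 mm⁴
Total I = 5 405 500 mm⁴.

I_xx ≈ 5.4055 × 10⁶ mm⁴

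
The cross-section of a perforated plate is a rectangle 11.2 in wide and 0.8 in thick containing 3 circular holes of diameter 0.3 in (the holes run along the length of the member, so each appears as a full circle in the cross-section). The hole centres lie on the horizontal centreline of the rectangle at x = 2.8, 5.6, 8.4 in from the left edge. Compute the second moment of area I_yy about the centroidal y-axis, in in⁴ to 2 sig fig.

I_yy ≈ 93 in⁴

Break the section into simple shapes (no overlaps), measuring from the bottom-left corner of the bounding box.
Plate: 11.2 × 0.8, A = 8.96 in², x = 5.6 in, Ī = 93.66 in⁴.
Hole 1 (subtracted): ⌀0.3, A = 0.07069 in², x = 2.8 in, Ī = 0.0003976 in⁴.
Hole 2 (subtracted): ⌀0.3, A = 0.07069 in², x = 5.6 in, Ī = 0.0003976 in⁴.
Hole 3 (subtracted): ⌀0.3, A = 0.07069 in², x = 8.4 in, Ī = 0.0003976 in⁴.
By symmetry the centroid is at mid-width, x̄ = 5.6 in.
Transfer each piece to the centroidal y-axis using Ī + A·d² with d = x − 5.6:
  plate: d = 0 in → contributes +93.66 in⁴
  hole 1: d = -2.8 in → contributes −0.5546 in⁴
  hole 2: d = 0 in → contributes −0.0003976 in⁴
  hole 3: d = 2.8 in → contributes −0.5546 in⁴
Total I = 92.55 in⁴.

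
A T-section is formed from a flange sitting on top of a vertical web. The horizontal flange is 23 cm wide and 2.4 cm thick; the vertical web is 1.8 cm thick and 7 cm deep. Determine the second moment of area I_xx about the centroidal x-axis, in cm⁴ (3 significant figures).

Decompose the section into non-overlapping parts with the origin at the bottom-left of its bounding rectangle.
Flange: 23 × 2.4, A = 55.2 cm², y = 8.2 cm, Ī = 26.496 cm⁴.
Web: 1.8 × 7, A = 12.6 cm², y = 3.5 cm, Ī = 51.45 cm⁴.
Centroid: ȳ = ΣA·y / ΣA = 7.3265 cm.
Transfer each piece to the centroidal x-axis using Ī + A·d² with d = y − 7.3265:
  flange: d = 0.87345 cm → contributes +68.609 cm⁴
  web: d = -3.8265 cm → contributes +235.95 cm⁴
Total I = 304.55 cm⁴.

I_xx ≈ 305 cm⁴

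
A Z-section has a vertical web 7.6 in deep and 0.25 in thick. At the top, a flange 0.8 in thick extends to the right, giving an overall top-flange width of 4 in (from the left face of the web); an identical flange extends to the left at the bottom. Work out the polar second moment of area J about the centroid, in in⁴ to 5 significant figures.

Decompose the section into non-overlapping parts with the origin at the bottom-left of its bounding rectangle.
Web: 0.25 × 7.6, A = 1.9 in², y = 3.8 in, Ī = 9.145333 in⁴.
Top flange (beyond web): 3.75 × 0.8, A = 3 in², y = 7.2 in, Ī = 0.16 in⁴.
Bottom flange (beyond web): 3.75 × 0.8, A = 3 in², y = 0.4 in, Ī = 0.16 in⁴.
Centroid: ȳ = ΣA·y / ΣA = 3.8 in.
Transfer each piece to the centroidal x-axis using Ī + A·d² with d = y − 3.8:
  web: d = 0 in → contributes +9.145333 in⁴
  top flange (beyond web): d = 3.4 in → contributes +34.84 in⁴
  bottom flange (beyond web): d = -3.4 in → contributes +34.84 in⁴
Total I = 78.82533 in⁴.
For the y-axis: x̄ = 3.875 in.
Repeating about the centroidal y-axis gives I_y = 31.04115 in⁴.
Polar second moment: J = I_x + I_y = 109.8665 in⁴.

J ≈ 109.87 in⁴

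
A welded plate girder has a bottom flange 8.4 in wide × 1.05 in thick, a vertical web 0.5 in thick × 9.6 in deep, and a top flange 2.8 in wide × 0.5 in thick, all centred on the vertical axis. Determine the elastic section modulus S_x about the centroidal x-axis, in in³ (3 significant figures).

Split into non-overlapping primitives; take the origin at the lower-left of the bounding box.
Bottom plate: 8.4 × 1.05, A = 8.82 in², y = 0.525 in, Ī = 0.81034 in⁴.
Web plate: 0.5 × 9.6, A = 4.8 in², y = 5.85 in, Ī = 36.864 in⁴.
Top plate: 2.8 × 0.5, A = 1.4 in², y = 10.9 in, Ī = 0.029167 in⁴.
Centroid: ȳ = ΣA·y / ΣA = 3.1938 in.
Transfer each piece to the centroidal x-axis using Ī + A·d² with d = y − 3.1938:
  bottom plate: d = -2.6688 in → contributes +63.63 in⁴
  web plate: d = 2.6562 in → contributes +70.731 in⁴
  top plate: d = 7.7062 in → contributes +83.169 in⁴
Total I = 217.53 in⁴.
Extreme fibre distance c = 7.9562 in; S = I/c = 27.341 in³.

S_x ≈ 27.3 in³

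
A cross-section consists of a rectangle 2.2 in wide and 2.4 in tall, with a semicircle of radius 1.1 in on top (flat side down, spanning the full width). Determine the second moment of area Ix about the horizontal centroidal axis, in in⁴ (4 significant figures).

Ix ≈ 6.578 in⁴

Treat the section as a set of non-overlapping primitives; coordinates are from the bounding-box lower-left.
Rectangular body: 2.2 × 2.4, A = 5.28 in², y = 1.2 in, Ī = 2.5344 in⁴.
Semicircular cap: semicircle r = 1.1, A = 1.90066 in², y = 2.86685 in, Ī = 0.160695 in⁴.
Centroid: ȳ = ΣA·y / ΣA = 1.6412 in.
Transfer each piece to the horizontal centroidal axis using Ī + A·d² with d = y − 1.6412:
  rectangular body: d = -0.441203 in → contributes +3.5622 in⁴
  semicircular cap: d = 1.22565 in → contributes +3.01591 in⁴
Total I = 6.57812 in⁴.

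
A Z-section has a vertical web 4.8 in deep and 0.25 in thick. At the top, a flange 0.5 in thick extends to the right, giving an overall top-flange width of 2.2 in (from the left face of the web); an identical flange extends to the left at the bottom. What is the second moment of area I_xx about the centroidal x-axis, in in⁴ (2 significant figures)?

Break the section into simple shapes (no overlaps), measuring from the bottom-left corner of the bounding box.
Web: 0.25 × 4.8, A = 1.2 in², y = 2.4 in, Ī = 2.304 in⁴.
Top flange (beyond web): 1.95 × 0.5, A = 0.975 in², y = 4.55 in, Ī = 0.02031 in⁴.
Bottom flange (beyond web): 1.95 × 0.5, A = 0.975 in², y = 0.25 in, Ī = 0.02031 in⁴.
Centroid: ȳ = ΣA·y / ΣA = 2.4 in.
Transfer each piece to the centroidal x-axis using Ī + A·d² with d = y − 2.4:
  web: d = 0 in → contributes +2.304 in⁴
  top flange (beyond web): d = 2.15 in → contributes +4.527 in⁴
  bottom flange (beyond web): d = -2.15 in → contributes +4.527 in⁴
Total I = 11.36 in⁴.

I_xx ≈ 11 in⁴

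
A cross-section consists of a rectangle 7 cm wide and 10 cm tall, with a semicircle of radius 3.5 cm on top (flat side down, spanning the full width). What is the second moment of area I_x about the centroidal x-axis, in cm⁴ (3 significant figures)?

Break the section into simple shapes (no overlaps), measuring from the bottom-left corner of the bounding box.
Rectangular body: 7 × 10, A = 70 cm², y = 5 cm, Ī = 583.33 cm⁴.
Semicircular cap: semicircle r = 3.5, A = 19.242 cm², y = 11.485 cm, Ī = 16.47 cm⁴.
Centroid: ȳ = ΣA·y / ΣA = 6.3984 cm.
Transfer each piece to the centroidal x-axis using Ī + A·d² with d = y − 6.3984:
  rectangular body: d = -1.3984 cm → contributes +720.22 cm⁴
  semicircular cap: d = 5.0871 cm → contributes +514.43 cm⁴
Total I = 1234.6 cm⁴.

I_x ≈ 1230 cm⁴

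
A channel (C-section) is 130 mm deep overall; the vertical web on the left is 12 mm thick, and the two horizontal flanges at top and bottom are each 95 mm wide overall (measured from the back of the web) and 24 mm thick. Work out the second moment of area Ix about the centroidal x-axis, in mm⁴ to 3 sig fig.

Ix ≈ 1.36 × 10⁷ mm⁴

Split into non-overlapping primitives; take the origin at the lower-left of the bounding box.
Web: 12 × 130, A = 1 560 mm², y = 65 mm, Ī = 2 197 000 mm⁴.
Top flange (beyond web): 83 × 24, A = 1 992 mm², y = 118 mm, Ī = 95 616 mm⁴.
Bottom flange (beyond web): 83 × 24, A = 1 992 mm², y = 12 mm, Ī = 95 616 mm⁴.
By symmetry the centroid is at mid-height, ȳ = 65 mm.
Transfer each piece to the centroidal x-axis using Ī + A·d² with d = y − 65:
  web: d = 0 mm → contributes +2 197 000 mm⁴
  top flange (beyond web): d = 53 mm → contributes +5 691 144 mm⁴
  bottom flange (beyond web): d = -53 mm → contributes +5 691 144 mm⁴
Total I = 13 579 288 mm⁴.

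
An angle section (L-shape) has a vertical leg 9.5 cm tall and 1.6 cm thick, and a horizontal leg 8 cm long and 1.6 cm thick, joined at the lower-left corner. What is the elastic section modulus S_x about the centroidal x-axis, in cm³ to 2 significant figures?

S_x ≈ 33 cm³

Decompose the section into non-overlapping parts with the origin at the bottom-left of its bounding rectangle.
Vertical leg: 1.6 × 9.5, A = 15.2 cm², y = 4.75 cm, Ī = 114.3 cm⁴.
Horizontal leg (remainder): 6.4 × 1.6, A = 10.24 cm², y = 0.8 cm, Ī = 2.185 cm⁴.
Centroid: ȳ = ΣA·y / ΣA = 3.16 cm.
Transfer each piece to the centroidal x-axis using Ī + A·d² with d = y − 3.16:
  vertical leg: d = 1.59 cm → contributes +152.7 cm⁴
  horizontal leg (remainder): d = -2.36 cm → contributes +59.22 cm⁴
Total I = 212 cm⁴.
Extreme fibre distance c = 6.34 cm; S = I/c = 33.43 cm³.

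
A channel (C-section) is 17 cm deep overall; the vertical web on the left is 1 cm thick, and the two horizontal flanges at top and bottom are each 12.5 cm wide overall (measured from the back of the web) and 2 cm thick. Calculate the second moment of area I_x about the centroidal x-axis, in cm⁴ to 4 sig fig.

I_x ≈ 3012 cm⁴

Treat the section as a set of non-overlapping primitives; coordinates are from the bounding-box lower-left.
Web: 1 × 17, A = 17 cm², y = 8.5 cm, Ī = 409.417 cm⁴.
Top flange (beyond web): 11.5 × 2, A = 23 cm², y = 16 cm, Ī = 7.66667 cm⁴.
Bottom flange (beyond web): 11.5 × 2, A = 23 cm², y = 1 cm, Ī = 7.66667 cm⁴.
By symmetry the centroid is at mid-height, ȳ = 8.5 cm.
Transfer each piece to the centroidal x-axis using Ī + A·d² with d = y − 8.5:
  web: d = 0 cm → contributes +409.417 cm⁴
  top flange (beyond web): d = 7.5 cm → contributes +1301.42 cm⁴
  bottom flange (beyond web): d = -7.5 cm → contributes +1301.42 cm⁴
Total I = 3012.25 cm⁴.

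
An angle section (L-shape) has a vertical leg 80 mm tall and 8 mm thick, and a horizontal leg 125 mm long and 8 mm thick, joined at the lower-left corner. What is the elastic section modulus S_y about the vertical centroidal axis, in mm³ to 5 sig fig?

S_y ≈ 3.0471 × 10⁴ mm³

Decompose the section into non-overlapping parts with the origin at the bottom-left of its bounding rectangle.
Vertical leg: 8 × 80, A = 640 mm², x = 4 mm, Ī = 3413.333 mm⁴.
Horizontal leg (remainder): 117 × 8, A = 936 mm², x = 66.5 mm, Ī = 1 067 742 mm⁴.
Centroid: x̄ = ΣA·x / ΣA = 41.11929 mm.
Transfer each piece to the vertical centroidal axis using Ī + A·d² with d = x − 41.11929:
  vertical leg: d = -37.11929 mm → contributes +885 232 mm⁴
  horizontal leg (remainder): d = 25.38071 mm → contributes +1 670 695 mm⁴
Total I = 2 555 927 mm⁴.
Extreme fibre distance c = 83.88071 mm; S = I/c = 30470.97 mm³.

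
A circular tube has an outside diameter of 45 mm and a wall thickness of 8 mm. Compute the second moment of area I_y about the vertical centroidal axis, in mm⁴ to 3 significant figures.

I_y ≈ 1.67 × 10⁵ mm⁴

Treat the section as a set of non-overlapping primitives; coordinates are from the bounding-box lower-left.
Outer circle: ⌀45, A = 1590.4 mm², x = 22.5 mm, Ī = 201 289 mm⁴.
Bore (subtracted): ⌀29, A = 660.52 mm², x = 22.5 mm, Ī = 34 719 mm⁴.
By symmetry the centroid is at mid-width, x̄ = 22.5 mm.
All pieces are centred on the vertical centroidal axis, so I = ΣĪ (holes subtracted) = 166 570 mm⁴.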